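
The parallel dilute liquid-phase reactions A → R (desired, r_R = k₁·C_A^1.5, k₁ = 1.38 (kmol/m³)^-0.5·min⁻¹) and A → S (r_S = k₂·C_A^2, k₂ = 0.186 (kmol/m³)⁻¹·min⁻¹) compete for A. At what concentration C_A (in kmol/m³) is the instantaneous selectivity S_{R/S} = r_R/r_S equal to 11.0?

0.455 kmol/m³

S_{R/S} = (k₁/k₂)·C_A^-0.5 ⇒ C_A = (S·k₂/k₁)^(-2).
= (11.0×0.186/1.38)^(-2) = (1.483)^(-2) = 0.455 kmol/m³.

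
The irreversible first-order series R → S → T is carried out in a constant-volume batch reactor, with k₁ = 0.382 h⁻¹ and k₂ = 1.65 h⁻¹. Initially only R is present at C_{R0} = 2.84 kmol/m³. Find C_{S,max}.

Evaluating C_S at t_opt = ln(k₂/k₁)/(k₂−k₁) gives C_{S,max}/C_{R0} = (k₁/k₂)^[k₂/(k₂−k₁)].
= (0.382/1.65)^(1.65/(1.65−0.382)) = (0.2315)^(1.301) = 0.1490.
C_{S,max} = 0.1490×2.84 = 0.423 kmol/m³.

0.423 kmol/m³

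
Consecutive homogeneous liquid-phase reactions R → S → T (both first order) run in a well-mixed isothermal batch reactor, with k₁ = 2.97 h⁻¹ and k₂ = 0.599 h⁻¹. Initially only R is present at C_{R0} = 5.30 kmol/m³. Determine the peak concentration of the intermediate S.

3.54 kmol/m³

Evaluating C_S at t_opt = ln(k₂/k₁)/(k₂−k₁) gives C_{S,max}/C_{R0} = (k₁/k₂)^[k₂/(k₂−k₁)].
= (2.97/0.599)^(0.599/(0.599−2.97)) = (4.958)^(-0.2526) = 0.6673.
C_{S,max} = 0.6673×5.30 = 3.54 kmol/m³.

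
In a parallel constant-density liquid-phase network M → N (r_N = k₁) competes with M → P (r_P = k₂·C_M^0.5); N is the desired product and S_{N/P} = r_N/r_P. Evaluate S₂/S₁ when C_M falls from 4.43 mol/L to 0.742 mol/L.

2.44

S_{N/P} = (k₁/k₂)·C_M^-0.5, so S₂/S₁ = (C_{M,2}/C_{M,1})^-0.5.
= (0.742/4.43)^(-0.5) = (0.1675)^(-0.5) = 2.44.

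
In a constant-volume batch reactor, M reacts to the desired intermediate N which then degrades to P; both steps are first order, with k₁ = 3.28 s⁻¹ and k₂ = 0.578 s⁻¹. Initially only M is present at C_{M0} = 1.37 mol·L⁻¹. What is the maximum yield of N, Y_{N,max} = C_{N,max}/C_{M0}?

For a first-order series the maximum intermediate yield is C_{N,max}/C_{M0} = (k₁/k₂)^[k₂/(k₂−k₁)].
= (3.28/0.578)^(0.578/(0.578−3.28)) = (5.675)^(-0.2139) = 0.6898.

0.690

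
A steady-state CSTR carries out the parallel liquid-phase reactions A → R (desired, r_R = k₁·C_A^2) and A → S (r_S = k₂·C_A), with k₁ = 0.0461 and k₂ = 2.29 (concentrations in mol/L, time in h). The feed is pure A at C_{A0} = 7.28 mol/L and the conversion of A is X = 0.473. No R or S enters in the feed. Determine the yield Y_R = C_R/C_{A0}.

Exit C_A = C_{A0}(1−X) = 7.28×0.527 = 3.837 mol/L.
A CSTR operates uniformly at the exit composition, giving r_R = 0.6786 and r_S = 8.786 (each k·C_A^n at C_A = 3.837).
Fraction of consumed A going to R: r_R/(r_R+r_S) = 0.07170.
C_R = 0.07170·C_{A0}·X = 0.07170×7.28×0.473 = 0.247 mol/L; Y_R = C_R/C_{A0} = 0.0339.

0.0339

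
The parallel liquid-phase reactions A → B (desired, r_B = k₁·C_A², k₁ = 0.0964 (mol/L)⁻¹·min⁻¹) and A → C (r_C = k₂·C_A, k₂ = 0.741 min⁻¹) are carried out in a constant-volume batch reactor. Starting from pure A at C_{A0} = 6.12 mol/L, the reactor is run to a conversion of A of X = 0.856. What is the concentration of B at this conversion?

1.57 mol/L

C_A = C_{A0}(1−X) = 0.8813 mol/L.
Along a PFR/batch, dC_C/dC_A = −r_C/(r_B+r_C) = −k₂/(k₂+k₁·C_A).
Integrating from C_{A0} to C_A: C_C = (0.741/0.0964)·ln[(0.741+0.0964·6.12)/(0.741+0.0964·0.881)] = 7.687·ln(1.331/0.8260) = 3.667 mol/L.
Then C_B = (C_{A0}−C_A) − C_C = 5.239 − 3.667 = 1.571 mol/L.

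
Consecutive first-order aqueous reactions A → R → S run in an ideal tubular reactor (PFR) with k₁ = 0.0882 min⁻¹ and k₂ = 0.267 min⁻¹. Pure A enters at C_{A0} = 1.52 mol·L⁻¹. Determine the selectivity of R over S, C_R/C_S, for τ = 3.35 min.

1.83

For first-order series with pure A initially, C_R(τ) = k₁C_{A0}/(k₂−k₁)·(e^(−k₁τ) − e^(−k₂τ)).
e^(−k₁τ) = e^(−0.0882×3.35) = e^(−0.2955) = 0.7442; e^(−k₂τ) = e^(−0.8945) = 0.4088.
C_R = 0.0882×1.52/(0.267−0.0882) × (0.7442−0.4088) = 0.7498×0.3353 = 0.2514 mol·L⁻¹.
C_A = C_{A0}e^(−k₁τ) = 1.131 mol·L⁻¹, so C_S = C_{A0}−C_A−C_R = 0.1374 mol·L⁻¹; C_R/C_S = 1.83.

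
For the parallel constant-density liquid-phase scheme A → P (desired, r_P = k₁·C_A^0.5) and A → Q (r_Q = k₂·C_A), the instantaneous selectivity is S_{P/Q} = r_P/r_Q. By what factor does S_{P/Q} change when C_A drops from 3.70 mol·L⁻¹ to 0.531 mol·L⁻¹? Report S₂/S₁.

2.64

S_{P/Q} = (k₁/k₂)·C_A^-0.5, so S₂/S₁ = (C_{A,2}/C_{A,1})^-0.5.
= (0.531/3.70)^(-0.5) = (0.1435)^(-0.5) = 2.64.
Selectivity toward P rises as C_A falls — low-concentration operation is favoured.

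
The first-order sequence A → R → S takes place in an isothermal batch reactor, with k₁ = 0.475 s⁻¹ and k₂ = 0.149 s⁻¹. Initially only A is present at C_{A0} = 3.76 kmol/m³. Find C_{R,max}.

2.21 kmol/m³

For a first-order series the maximum intermediate yield is C_{R,max}/C_{A0} = (k₁/k₂)^[k₂/(k₂−k₁)].
= (0.475/0.149)^(0.149/(0.149−0.475)) = (3.188)^(-0.4571) = 0.5887.
C_{R,max} = 0.5887×3.76 = 2.21 kmol/m³.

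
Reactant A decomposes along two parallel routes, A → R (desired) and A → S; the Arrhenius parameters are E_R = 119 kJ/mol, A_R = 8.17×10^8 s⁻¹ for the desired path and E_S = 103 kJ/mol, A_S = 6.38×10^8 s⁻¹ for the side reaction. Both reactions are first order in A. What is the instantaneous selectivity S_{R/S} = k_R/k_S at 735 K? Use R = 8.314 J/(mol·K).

Since both paths have the same order in A, the concentration cancels and S_{R/S} = k_R/k_S = (A_R/A_S)·exp[(E_S−E_R)/(RT)].
(E_S−E_R)/(RT) = (103−119)×10³/(8.314×735) = -16000/6111 = -2.618.
k_R/k_S = (8.17×10^8/6.38×10^8)·exp(-2.618) = 1.281 × 0.07293 = 0.0934.
Since E_R > E_S, raising the temperature improves selectivity toward R.

0.0934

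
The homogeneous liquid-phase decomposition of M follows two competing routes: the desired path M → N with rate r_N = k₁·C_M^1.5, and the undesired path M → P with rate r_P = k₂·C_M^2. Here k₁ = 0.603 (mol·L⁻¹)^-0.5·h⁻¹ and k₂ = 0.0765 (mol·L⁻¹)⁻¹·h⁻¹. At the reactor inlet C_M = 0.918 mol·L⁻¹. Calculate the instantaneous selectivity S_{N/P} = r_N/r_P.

S_{N/P} = r_N/r_P = (k₁·C_M^1.5)/(k₂·C_M^2) = (k₁/k₂)·C_M^-0.5.
= (0.603×0.9180^1.5) / (0.0765×0.9180^2) = 0.5304/0.06447 = 8.23.
The undesired path is higher order in M, so low C_M (CSTR or dilute feed) favours N.

8.23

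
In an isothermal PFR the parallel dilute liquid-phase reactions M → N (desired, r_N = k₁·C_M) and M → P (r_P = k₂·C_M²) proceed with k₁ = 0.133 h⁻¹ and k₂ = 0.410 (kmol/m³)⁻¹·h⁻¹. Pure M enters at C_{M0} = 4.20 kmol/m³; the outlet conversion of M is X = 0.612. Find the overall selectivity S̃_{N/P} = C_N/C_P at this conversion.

0.119

C_M = C_{M0}(1−X) = 1.630 kmol/m³.
Along a PFR/batch, dC_N/dC_M = −r_N/(r_N+r_P) = −k₁/(k₁+k₂·C_M).
Integrating from C_{M0} to C_M: C_N = (0.133/0.410)·ln[(0.133+0.410·4.20)/(0.133+0.410·1.63)] = 0.3244·ln(1.855/0.8011) = 0.2724 kmol/m³.
C_P = (C_{M0}−C_M)−C_N = 2.298 kmol/m³; S̃_{N/P} = 0.2724/2.298 = 0.119.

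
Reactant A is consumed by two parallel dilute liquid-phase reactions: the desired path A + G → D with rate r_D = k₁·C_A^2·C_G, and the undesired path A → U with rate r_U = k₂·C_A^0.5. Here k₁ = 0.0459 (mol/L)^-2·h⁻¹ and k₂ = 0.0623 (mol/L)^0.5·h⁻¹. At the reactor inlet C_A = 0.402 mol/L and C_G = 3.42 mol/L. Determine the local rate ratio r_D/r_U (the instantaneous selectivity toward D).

S_{D/U} = r_D/r_U = (k₁·C_A^2·C_G)/(k₂·C_A^0.5) = (k₁/k₂)·C_A^1.5·C_G.
= (0.0459×0.4020^2×3.420) / (0.0623×0.4020^0.5) = 0.02537/0.03950 = 0.642.

0.642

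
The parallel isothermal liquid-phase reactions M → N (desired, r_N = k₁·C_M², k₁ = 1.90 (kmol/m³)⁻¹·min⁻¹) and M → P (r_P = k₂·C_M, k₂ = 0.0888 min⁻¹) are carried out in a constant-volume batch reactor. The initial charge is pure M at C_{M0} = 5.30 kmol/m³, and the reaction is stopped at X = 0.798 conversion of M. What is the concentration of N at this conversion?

C_M = C_{M0}(1−X) = 1.071 kmol/m³.
Along a PFR/batch, dC_P/dC_M = −r_P/(r_N+r_P) = −k₂/(k₂+k₁·C_M).
Integrating from C_{M0} to C_M: C_P = (0.0888/1.90)·ln[(0.0888+1.90·5.30)/(0.0888+1.90·1.07)] = 0.04674·ln(10.16/2.123) = 0.07317 kmol/m³.
Then C_N = (C_{M0}−C_M) − C_P = 4.229 − 0.07317 = 4.156 kmol/m³.

4.16 kmol/m³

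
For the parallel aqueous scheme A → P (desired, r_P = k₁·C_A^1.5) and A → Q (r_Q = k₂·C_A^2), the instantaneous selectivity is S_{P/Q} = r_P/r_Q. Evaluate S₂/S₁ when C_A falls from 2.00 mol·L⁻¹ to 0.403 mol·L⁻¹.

S_{P/Q} = (k₁/k₂)·C_A^-0.5, so S₂/S₁ = (C_{A,2}/C_{A,1})^-0.5.
= (0.403/2.00)^(-0.5) = (0.2015)^(-0.5) = 2.23.

2.23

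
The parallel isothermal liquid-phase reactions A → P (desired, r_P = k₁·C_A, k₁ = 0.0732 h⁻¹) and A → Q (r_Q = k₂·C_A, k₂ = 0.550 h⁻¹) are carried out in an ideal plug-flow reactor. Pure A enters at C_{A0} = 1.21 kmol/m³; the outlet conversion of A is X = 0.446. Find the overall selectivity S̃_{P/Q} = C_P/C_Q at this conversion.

C_A = C_{A0}(1−X) = 0.6703 kmol/m³.
Both paths are first order in A, so the instantaneous fraction to P is constant: dC_P/d(−C_A) = k₁/(k₁+k₂) = 0.1175.
C_P = 0.1175·(C_{A0}−C_A) = 0.1175×0.5397 = 0.0634 kmol/m³.
C_Q = (C_{A0}−C_A)−C_P = 0.4763 kmol/m³; S̃_{P/Q} = 0.06339/0.4763 = 0.133.

0.133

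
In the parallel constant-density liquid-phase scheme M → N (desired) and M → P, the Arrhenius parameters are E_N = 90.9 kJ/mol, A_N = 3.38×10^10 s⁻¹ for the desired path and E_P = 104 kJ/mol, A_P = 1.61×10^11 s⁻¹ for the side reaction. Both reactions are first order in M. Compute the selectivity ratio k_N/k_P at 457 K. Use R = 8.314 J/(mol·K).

6.60

k_N/k_P = (A_N/A_P)·exp[−(E_N−E_P)/(RT)] = (A_N/A_P)·exp[(E_P−E_N)/(RT)].
(E_P−E_N)/(RT) = (104−90.9)×10³/(8.314×457) = 13100/3799 = 3.448.
k_N/k_P = (3.38×10^10/1.61×10^11)·exp(3.448) = 0.2099 × 31.43 = 6.60.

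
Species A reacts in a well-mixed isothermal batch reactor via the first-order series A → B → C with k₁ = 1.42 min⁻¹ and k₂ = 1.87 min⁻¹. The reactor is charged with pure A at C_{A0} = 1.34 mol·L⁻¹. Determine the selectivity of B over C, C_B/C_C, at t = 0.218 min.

4.34

The intermediate concentration in a first-order A→B→C sequence is C_B = k₁C_{A0}(e^(−k₁t) − e^(−k₂t))/(k₂−k₁).
e^(−k₁t) = e^(−1.42×0.218) = e^(−0.3096) = 0.7338; e^(−k₂t) = e^(−0.4077) = 0.6652.
C_B = 1.42×1.34/(1.87−1.42) × (0.7338−0.6652) = 4.228×0.06856 = 0.2899 mol·L⁻¹.
C_A = C_{A0}e^(−k₁t) = 0.9833 mol·L⁻¹, so C_C = C_{A0}−C_A−C_B = 0.06683 mol·L⁻¹; C_B/C_C = 4.34.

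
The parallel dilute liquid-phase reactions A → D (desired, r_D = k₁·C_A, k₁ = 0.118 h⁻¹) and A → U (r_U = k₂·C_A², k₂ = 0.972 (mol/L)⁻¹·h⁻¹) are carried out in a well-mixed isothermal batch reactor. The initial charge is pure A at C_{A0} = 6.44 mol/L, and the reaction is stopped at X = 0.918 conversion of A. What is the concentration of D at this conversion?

C_A = C_{A0}(1−X) = 0.5281 mol/L.
Along a PFR/batch, dC_D/dC_A = −r_D/(r_D+r_U) = −k₁/(k₁+k₂·C_A).
Integrating from C_{A0} to C_A: C_D = (0.118/0.972)·ln[(0.118+0.972·6.44)/(0.118+0.972·0.528)] = 0.1214·ln(6.378/0.6313) = 0.2808 mol/L.

0.281 mol/L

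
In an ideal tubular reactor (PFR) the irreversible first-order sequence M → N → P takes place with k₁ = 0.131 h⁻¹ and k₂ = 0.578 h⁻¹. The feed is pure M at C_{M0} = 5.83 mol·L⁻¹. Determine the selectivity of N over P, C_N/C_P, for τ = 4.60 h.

0.447

The intermediate concentration in a first-order A→B→C sequence is C_N = k₁C_{M0}(e^(−k₁τ) − e^(−k₂τ))/(k₂−k₁).
e^(−k₁τ) = e^(−0.131×4.60) = e^(−0.6026) = 0.5474; e^(−k₂τ) = e^(−2.659) = 0.07003.
C_N = 0.131×5.83/(0.578−0.131) × (0.5474−0.07003) = 1.709×0.4774 = 0.8156 mol·L⁻¹.
C_M = C_{M0}e^(−k₁τ) = 3.191 mol·L⁻¹, so C_P = C_{M0}−C_M−C_N = 1.823 mol·L⁻¹; C_N/C_P = 0.447.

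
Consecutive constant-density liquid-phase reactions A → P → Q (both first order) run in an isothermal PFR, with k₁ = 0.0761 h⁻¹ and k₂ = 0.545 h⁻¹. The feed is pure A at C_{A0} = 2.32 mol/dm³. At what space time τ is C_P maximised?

4.20 h

For first-order series the maximum of C_P occurs at τ_opt = ln(k₂/k₁)/(k₂−k₁).
= ln(0.545/0.0761)/(0.545−0.0761) = ln(7.162)/0.4689 = 1.969/0.4689 = 4.20 h.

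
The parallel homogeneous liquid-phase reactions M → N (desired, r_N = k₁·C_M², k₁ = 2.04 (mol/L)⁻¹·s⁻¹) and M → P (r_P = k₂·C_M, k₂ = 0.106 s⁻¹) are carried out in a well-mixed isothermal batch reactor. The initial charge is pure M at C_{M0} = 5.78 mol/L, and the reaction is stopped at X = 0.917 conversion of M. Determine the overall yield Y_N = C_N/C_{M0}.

0.895

C_M = C_{M0}(1−X) = 0.4797 mol/L.
Along a PFR/batch, dC_P/dC_M = −r_P/(r_N+r_P) = −k₂/(k₂+k₁·C_M).
Integrating from C_{M0} to C_M: C_P = (0.106/2.04)·ln[(0.106+2.04·5.78)/(0.106+2.04·0.480)] = 0.05196·ln(11.90/1.085) = 0.1244 mol/L.
Then C_N = (C_{M0}−C_M) − C_P = 5.300 − 0.1244 = 5.176 mol/L.
Y_N = C_N/C_{M0} = 5.176/5.78 = 0.895.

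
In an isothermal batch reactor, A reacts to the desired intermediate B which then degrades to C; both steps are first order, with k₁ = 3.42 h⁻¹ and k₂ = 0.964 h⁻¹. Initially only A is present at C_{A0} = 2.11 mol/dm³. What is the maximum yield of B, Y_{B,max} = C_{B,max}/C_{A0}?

At the optimum, C_{B,max}/C_{A0} = (k₁/k₂)^[k₂/(k₂−k₁)].
= (3.42/0.964)^(0.964/(0.964−3.42)) = (3.548)^(-0.3925) = 0.6083.

0.608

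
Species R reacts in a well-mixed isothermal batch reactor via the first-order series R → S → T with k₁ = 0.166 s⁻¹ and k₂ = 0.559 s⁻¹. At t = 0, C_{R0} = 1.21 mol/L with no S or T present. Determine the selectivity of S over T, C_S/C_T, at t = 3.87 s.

0.578

Solving the coupled first-order balances gives C_S(t) = [k₁/(k₂−k₁)]·C_{R0}·(e^(−k₁t) − e^(−k₂t)).
e^(−k₁t) = e^(−0.166×3.87) = e^(−0.6424) = 0.5260; e^(−k₂t) = e^(−2.163) = 0.1149.
C_S = 0.166×1.21/(0.559−0.166) × (0.5260−0.1149) = 0.5111×0.4111 = 0.2101 mol/L.
C_R = C_{R0}e^(−k₁t) = 0.6365 mol/L, so C_T = C_{R0}−C_R−C_S = 0.3634 mol/L; C_S/C_T = 0.578.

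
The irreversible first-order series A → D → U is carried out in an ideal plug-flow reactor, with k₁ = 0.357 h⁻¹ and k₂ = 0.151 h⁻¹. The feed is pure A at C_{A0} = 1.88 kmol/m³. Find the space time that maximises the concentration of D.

4.18 h

The intermediate peaks when r₁ = r₂, i.e. k₁e^(−k₁τ) = k₂e^(−k₂τ), giving τ_opt = ln(k₂/k₁)/(k₂−k₁).
= ln(0.151/0.357)/(0.151−0.357) = ln(0.4230)/-0.2060 = -0.8605/-0.2060 = 4.18 h.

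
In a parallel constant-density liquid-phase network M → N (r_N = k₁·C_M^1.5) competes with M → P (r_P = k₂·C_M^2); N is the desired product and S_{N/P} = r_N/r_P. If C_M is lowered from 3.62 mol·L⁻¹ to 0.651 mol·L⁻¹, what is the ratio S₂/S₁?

S_{N/P} = (k₁/k₂)·C_M^-0.5, so S₂/S₁ = (C_{M,2}/C_{M,1})^-0.5.
= (0.651/3.62)^(-0.5) = (0.1798)^(-0.5) = 2.36.

2.36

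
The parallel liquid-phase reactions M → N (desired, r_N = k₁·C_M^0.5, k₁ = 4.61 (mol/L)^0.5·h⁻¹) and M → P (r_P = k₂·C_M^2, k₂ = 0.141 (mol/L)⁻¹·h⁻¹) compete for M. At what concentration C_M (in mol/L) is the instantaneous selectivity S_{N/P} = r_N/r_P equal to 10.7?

2.11 mol/L

S_{N/P} = (k₁/k₂)·C_M^-1.5 ⇒ C_M = (S·k₂/k₁)^(1/(-1.5)).
= (10.7×0.141/4.61)^(-0.6667) = (0.3273)^(-0.6667) = 2.11 mol/L.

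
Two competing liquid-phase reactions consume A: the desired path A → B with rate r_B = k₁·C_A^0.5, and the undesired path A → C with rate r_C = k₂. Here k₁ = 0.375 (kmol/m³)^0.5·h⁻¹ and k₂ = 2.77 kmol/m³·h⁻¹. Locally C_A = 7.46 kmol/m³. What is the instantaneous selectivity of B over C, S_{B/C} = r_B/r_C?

0.370

S_{B/C} = r_B/r_C = (k₁·C_A^0.5)/(k₂) = (k₁/k₂)·C_A^0.5.
= (0.375×7.460^0.5) / (2.77) = 1.024/2.770 = 0.370.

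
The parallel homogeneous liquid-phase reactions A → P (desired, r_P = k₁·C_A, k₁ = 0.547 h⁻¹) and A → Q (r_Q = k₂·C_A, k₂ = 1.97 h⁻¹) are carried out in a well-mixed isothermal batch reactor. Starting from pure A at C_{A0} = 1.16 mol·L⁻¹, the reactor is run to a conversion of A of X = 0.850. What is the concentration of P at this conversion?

0.214 mol·L⁻¹

C_A = C_{A0}(1−X) = 0.1740 mol·L⁻¹.
Both paths are first order in A, so the instantaneous fraction to P is constant: dC_P/d(−C_A) = k₁/(k₁+k₂) = 0.2173.
C_P = 0.2173·(C_{A0}−C_A) = 0.2173×0.9860 = 0.214 mol·L⁻¹.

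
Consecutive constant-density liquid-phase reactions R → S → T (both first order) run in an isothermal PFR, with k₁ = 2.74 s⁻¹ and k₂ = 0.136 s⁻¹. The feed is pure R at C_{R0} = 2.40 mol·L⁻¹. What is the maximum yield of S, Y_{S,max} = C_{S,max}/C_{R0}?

For a first-order series the maximum intermediate yield is C_{S,max}/C_{R0} = (k₁/k₂)^[k₂/(k₂−k₁)].
= (2.74/0.136)^(0.136/(0.136−2.74)) = (20.15)^(-0.05223) = 0.8548.

0.855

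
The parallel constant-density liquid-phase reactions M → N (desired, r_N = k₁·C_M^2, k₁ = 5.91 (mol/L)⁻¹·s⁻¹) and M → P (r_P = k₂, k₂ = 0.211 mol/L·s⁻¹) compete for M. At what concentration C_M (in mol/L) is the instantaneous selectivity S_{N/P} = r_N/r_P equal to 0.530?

S_{N/P} = (k₁/k₂)·C_M^2 ⇒ C_M = (S·k₂/k₁)^(0.5).
= (0.530×0.211/5.91)^(0.5) = (0.01892)^(0.5) = 0.138 mol/L.

0.138 mol/L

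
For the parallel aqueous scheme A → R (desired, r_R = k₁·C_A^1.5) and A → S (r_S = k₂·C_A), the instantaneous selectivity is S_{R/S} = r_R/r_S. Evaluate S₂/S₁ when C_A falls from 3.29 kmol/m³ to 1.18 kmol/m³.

0.599

S_{R/S} = (k₁/k₂)·C_A^0.5, so S₂/S₁ = (C_{A,2}/C_{A,1})^0.5.
= (1.18/3.29)^0.5 = (0.3587)^0.5 = 0.599.
Selectivity toward R falls as C_A falls — high-concentration operation is favoured.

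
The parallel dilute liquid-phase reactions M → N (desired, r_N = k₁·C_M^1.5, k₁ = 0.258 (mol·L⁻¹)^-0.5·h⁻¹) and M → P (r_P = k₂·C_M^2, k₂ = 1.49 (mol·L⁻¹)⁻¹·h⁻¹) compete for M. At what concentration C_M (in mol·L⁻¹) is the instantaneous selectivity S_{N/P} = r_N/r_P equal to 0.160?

S_{N/P} = (k₁/k₂)·C_M^-0.5 ⇒ C_M = (S·k₂/k₁)^(-2).
= (0.160×1.49/0.258)^(-2) = (0.9240)^(-2) = 1.17 mol·L⁻¹.

1.17 mol·L⁻¹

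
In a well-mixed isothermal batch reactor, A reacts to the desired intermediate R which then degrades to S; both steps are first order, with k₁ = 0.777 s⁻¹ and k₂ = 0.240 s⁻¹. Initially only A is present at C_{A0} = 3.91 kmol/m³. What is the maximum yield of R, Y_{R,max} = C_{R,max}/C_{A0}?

0.592

For a first-order series the maximum intermediate yield is C_{R,max}/C_{A0} = (k₁/k₂)^[k₂/(k₂−k₁)].
= (0.777/0.240)^(0.240/(0.240−0.777)) = (3.238)^(-0.4469) = 0.5915.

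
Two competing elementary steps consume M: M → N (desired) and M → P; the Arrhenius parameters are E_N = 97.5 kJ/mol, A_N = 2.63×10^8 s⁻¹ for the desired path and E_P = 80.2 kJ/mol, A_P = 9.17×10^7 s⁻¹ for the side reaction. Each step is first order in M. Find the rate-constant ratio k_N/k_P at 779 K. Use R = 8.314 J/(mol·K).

Since both paths have the same order in M, the concentration cancels and S_{N/P} = k_N/k_P = (A_N/A_P)·exp[(E_P−E_N)/(RT)].
(E_P−E_N)/(RT) = (80.2−97.5)×10³/(8.314×779) = -17300/6477 = -2.671.
k_N/k_P = (2.63×10^8/9.17×10^7)·exp(-2.671) = 2.868 × 0.06917 = 0.198.
Since E_N > E_P, raising the temperature improves selectivity toward N.

0.198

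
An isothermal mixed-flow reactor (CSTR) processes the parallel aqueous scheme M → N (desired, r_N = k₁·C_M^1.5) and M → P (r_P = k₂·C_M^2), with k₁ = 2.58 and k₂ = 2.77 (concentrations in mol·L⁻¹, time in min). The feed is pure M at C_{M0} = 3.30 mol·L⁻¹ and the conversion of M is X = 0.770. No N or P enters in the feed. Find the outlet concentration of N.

Exit C_M = C_{M0}(1−X) = 3.30×0.230 = 0.7590 mol·L⁻¹.
A CSTR operates uniformly at the exit composition, giving r_N = 1.706 and r_P = 1.596 (each k·C_M^n at C_M = 0.7590).
Fraction of consumed M going to N: r_N/(r_N+r_P) = 0.5167.
C_N = 0.5167·C_{M0}·X = 0.5167×3.30×0.770 = 1.31 mol·L⁻¹.

1.31 mol·L⁻¹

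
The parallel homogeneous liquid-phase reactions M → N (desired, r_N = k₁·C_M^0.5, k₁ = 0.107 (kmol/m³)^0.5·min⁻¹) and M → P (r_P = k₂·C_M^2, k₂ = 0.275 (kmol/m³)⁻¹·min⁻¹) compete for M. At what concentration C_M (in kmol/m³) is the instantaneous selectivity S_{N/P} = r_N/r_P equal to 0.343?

S_{N/P} = (k₁/k₂)·C_M^-1.5 ⇒ C_M = (S·k₂/k₁)^(1/(-1.5)).
= (0.343×0.275/0.107)^(-0.6667) = (0.8815)^(-0.6667) = 1.09 kmol/m³.

1.09 kmol/m³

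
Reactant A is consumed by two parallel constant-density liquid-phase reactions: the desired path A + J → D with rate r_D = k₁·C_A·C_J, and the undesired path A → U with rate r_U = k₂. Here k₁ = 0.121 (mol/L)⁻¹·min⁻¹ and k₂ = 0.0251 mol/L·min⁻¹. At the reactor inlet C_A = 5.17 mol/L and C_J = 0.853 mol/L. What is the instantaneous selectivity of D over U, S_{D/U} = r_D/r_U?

21.3

S_{D/U} = r_D/r_U = (k₁·C_A·C_J)/(k₂) = (k₁/k₂)·C_A·C_J.
= (0.121×5.170×0.8530) / (0.0251) = 0.5336/0.02510 = 21.3.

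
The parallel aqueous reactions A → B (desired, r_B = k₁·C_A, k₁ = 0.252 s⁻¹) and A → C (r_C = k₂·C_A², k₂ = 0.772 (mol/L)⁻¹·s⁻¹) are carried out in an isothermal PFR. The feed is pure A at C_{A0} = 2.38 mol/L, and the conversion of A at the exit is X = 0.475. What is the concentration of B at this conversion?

0.177 mol/L

C_A = C_{A0}(1−X) = 1.250 mol/L.
Along a PFR/batch, dC_B/dC_A = −r_B/(r_B+r_C) = −k₁/(k₁+k₂·C_A).
Integrating from C_{A0} to C_A: C_B = (0.252/0.772)·ln[(0.252+0.772·2.38)/(0.252+0.772·1.25)] = 0.3264·ln(2.089/1.217) = 0.1765 mol/L.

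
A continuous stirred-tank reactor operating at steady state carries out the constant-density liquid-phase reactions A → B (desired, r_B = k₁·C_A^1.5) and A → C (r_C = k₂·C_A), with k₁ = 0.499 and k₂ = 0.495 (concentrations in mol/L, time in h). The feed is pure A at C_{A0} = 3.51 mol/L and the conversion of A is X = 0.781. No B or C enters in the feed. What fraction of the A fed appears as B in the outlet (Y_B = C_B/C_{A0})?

0.366

Exit C_A = C_{A0}(1−X) = 3.51×0.219 = 0.7687 mol/L.
In a CSTR the entire volume is at exit conditions, so r_B = 0.499×0.7687^1.5 = 0.3363 and r_C = 0.495×0.7687 = 0.3805.
Fraction of consumed A going to B: r_B/(r_B+r_C) = 0.4692.
C_B = 0.4692·C_{A0}·X = 0.4692×3.51×0.781 = 1.29 mol/L; Y_B = C_B/C_{A0} = 0.366.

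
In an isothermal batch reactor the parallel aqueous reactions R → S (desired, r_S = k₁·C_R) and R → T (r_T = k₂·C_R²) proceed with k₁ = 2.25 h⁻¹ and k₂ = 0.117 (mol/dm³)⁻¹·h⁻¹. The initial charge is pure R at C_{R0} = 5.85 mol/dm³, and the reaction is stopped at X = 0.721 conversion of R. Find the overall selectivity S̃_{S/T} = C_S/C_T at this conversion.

C_R = C_{R0}(1−X) = 1.632 mol/dm³.
Along a PFR/batch, dC_S/dC_R = −r_S/(r_S+r_T) = −k₁/(k₁+k₂·C_R).
Integrating from C_{R0} to C_R: C_S = (2.25/0.117)·ln[(2.25+0.117·5.85)/(2.25+0.117·1.63)] = 19.23·ln(2.934/2.441) = 3.541 mol/dm³.
C_T = (C_{R0}−C_R)−C_S = 0.6769 mol/dm³; S̃_{S/T} = 3.541/0.6769 = 5.23.

5.23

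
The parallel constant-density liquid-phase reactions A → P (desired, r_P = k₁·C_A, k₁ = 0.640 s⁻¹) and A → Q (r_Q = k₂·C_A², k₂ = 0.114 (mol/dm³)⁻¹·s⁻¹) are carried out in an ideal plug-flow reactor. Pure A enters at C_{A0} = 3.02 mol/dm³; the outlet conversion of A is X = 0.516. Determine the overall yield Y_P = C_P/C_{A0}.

C_A = C_{A0}(1−X) = 1.462 mol/dm³.
Along a PFR/batch, dC_P/dC_A = −r_P/(r_P+r_Q) = −k₁/(k₁+k₂·C_A).
Integrating from C_{A0} to C_A: C_P = (0.640/0.114)·ln[(0.640+0.114·3.02)/(0.640+0.114·1.46)] = 5.614·ln(0.9843/0.8066) = 1.117 mol/dm³.
Y_P = C_P/C_{A0} = 1.117/3.02 = 0.370.

0.370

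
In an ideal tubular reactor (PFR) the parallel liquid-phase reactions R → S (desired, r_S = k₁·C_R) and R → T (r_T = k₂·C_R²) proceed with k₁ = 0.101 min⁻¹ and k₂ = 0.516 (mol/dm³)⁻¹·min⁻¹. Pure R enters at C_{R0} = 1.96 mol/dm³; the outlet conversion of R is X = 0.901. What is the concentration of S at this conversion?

0.335 mol/dm³

C_R = C_{R0}(1−X) = 0.1940 mol/dm³.
Along a PFR/batch, dC_S/dC_R = −r_S/(r_S+r_T) = −k₁/(k₁+k₂·C_R).
Integrating from C_{R0} to C_R: C_S = (0.101/0.516)·ln[(0.101+0.516·1.96)/(0.101+0.516·0.194)] = 0.1957·ln(1.112/0.2011) = 0.3348 mol/dm³.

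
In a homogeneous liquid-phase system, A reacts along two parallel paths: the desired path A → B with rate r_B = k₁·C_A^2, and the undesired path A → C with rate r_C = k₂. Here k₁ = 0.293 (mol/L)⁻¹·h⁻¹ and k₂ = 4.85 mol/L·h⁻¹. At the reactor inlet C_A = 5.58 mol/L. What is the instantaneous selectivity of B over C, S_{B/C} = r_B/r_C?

S_{B/C} = r_B/r_C = (k₁·C_A^2)/(k₂) = (k₁/k₂)·C_A^2.
= (0.293×5.580^2) / (4.85) = 9.123/4.850 = 1.88.

1.88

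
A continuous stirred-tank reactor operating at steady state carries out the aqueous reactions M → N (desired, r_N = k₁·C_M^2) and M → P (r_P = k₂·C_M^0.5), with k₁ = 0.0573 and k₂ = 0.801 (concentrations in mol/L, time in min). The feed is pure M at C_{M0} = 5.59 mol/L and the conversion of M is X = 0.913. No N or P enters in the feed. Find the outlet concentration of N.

0.121 mol/L

Exit C_M = C_{M0}(1−X) = 5.59×0.0870 = 0.4863 mol/L.
In a CSTR the entire volume is at exit conditions, so r_N = 0.0573×0.4863^2 = 0.01355 and r_P = 0.801×0.4863^0.5 = 0.5586.
Fraction of consumed M going to N: r_N/(r_N+r_P) = 0.02369.
C_N = 0.02369·C_{M0}·X = 0.02369×5.59×0.913 = 0.121 mol/L.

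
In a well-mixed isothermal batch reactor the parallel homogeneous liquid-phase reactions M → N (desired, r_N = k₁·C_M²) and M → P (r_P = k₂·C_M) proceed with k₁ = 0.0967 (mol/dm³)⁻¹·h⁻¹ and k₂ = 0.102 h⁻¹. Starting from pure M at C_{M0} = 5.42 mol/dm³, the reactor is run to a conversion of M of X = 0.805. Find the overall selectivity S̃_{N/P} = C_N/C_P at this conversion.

C_M = C_{M0}(1−X) = 1.057 mol/dm³.
Along a PFR/batch, dC_P/dC_M = −r_P/(r_N+r_P) = −k₂/(k₂+k₁·C_M).
Integrating from C_{M0} to C_M: C_P = (0.102/0.0967)·ln[(0.102+0.0967·5.42)/(0.102+0.0967·1.06)] = 1.055·ln(0.6261/0.2042) = 1.182 mol/dm³.
Then C_N = (C_{M0}−C_M) − C_P = 4.363 − 1.182 = 3.181 mol/dm³.
S̃_{N/P} = C_N/C_P = 3.181/1.182 = 2.69.

2.69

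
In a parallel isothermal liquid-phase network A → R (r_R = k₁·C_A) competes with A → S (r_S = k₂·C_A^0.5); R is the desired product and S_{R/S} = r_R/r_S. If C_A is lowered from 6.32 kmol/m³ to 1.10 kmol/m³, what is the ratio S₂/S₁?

S_{R/S} = (k₁/k₂)·C_A^0.5, so S₂/S₁ = (C_{A,2}/C_{A,1})^0.5.
= (1.10/6.32)^0.5 = (0.1741)^0.5 = 0.417.
Selectivity toward R falls as C_A falls — high-concentration operation is favoured.

0.417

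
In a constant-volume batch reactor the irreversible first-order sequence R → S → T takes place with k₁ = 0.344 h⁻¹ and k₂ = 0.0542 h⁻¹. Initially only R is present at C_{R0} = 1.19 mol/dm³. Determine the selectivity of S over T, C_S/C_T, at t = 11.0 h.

1.79

For first-order series with pure R initially, C_S(t) = k₁C_{R0}/(k₂−k₁)·(e^(−k₁t) − e^(−k₂t)).
e^(−k₁t) = e^(−0.344×11.0) = e^(−3.784) = 0.02273; e^(−k₂t) = e^(−0.5962) = 0.5509.
C_S = 0.344×1.19/(0.0542−0.344) × (0.02273−0.5509) = (-1.413)×(-0.5282) = 0.7461 mol/dm³.
C_R = C_{R0}e^(−k₁t) = 0.02705 mol/dm³, so C_T = C_{R0}−C_R−C_S = 0.4169 mol/dm³; C_S/C_T = 1.79.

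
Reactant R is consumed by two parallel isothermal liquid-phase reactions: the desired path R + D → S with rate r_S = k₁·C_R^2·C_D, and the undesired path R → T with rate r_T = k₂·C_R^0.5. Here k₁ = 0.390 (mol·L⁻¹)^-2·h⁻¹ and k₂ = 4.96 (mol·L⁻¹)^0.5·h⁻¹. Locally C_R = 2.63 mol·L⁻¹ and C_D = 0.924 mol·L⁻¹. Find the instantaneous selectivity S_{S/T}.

S_{S/T} = r_S/r_T = (k₁·C_R^2·C_D)/(k₂·C_R^0.5) = (k₁/k₂)·C_R^1.5·C_D.
= (0.390×2.630^2×0.9240) / (4.96×2.630^0.5) = 2.493/8.044 = 0.310.

0.310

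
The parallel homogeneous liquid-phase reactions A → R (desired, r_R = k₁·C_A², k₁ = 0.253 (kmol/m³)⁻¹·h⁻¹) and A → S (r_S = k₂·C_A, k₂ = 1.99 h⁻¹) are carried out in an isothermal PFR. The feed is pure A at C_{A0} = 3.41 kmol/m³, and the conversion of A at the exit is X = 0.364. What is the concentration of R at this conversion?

0.324 kmol/m³

C_A = C_{A0}(1−X) = 2.169 kmol/m³.
Along a PFR/batch, dC_S/dC_A = −r_S/(r_R+r_S) = −k₂/(k₂+k₁·C_A).
Integrating from C_{A0} to C_A: C_S = (1.99/0.253)·ln[(1.99+0.253·3.41)/(1.99+0.253·2.17)] = 7.866·ln(2.853/2.539) = 0.9173 kmol/m³.
Then C_R = (C_{A0}−C_A) − C_S = 1.241 − 0.9173 = 0.3239 kmol/m³.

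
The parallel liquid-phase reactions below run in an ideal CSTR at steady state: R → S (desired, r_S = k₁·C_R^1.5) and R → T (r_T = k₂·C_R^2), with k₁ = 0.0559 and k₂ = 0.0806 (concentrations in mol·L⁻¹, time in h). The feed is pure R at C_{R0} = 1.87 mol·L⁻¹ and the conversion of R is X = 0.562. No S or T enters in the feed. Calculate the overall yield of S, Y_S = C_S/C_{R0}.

Exit C_R = C_{R0}(1−X) = 1.87×0.438 = 0.8191 mol·L⁻¹.
A CSTR operates uniformly at the exit composition, giving r_S = 0.04144 and r_T = 0.05407 (each k·C_R^n at C_R = 0.8191).
Fraction of consumed R going to S: r_S/(r_S+r_T) = 0.4339.
C_S = 0.4339·C_{R0}·X = 0.4339×1.87×0.562 = 0.456 mol·L⁻¹; Y_S = C_S/C_{R0} = 0.244.

0.244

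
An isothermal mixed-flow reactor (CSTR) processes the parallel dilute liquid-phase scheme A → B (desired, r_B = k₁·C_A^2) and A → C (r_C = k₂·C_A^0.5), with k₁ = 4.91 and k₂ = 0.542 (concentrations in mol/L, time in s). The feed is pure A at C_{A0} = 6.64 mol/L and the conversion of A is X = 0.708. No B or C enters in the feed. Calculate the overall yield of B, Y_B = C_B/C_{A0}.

0.680

Exit C_A = C_{A0}(1−X) = 6.64×0.292 = 1.939 mol/L.
In a CSTR the entire volume is at exit conditions, so r_B = 4.91×1.939^2 = 18.46 and r_C = 0.542×1.939^0.5 = 0.7547.
Fraction of consumed A going to B: r_B/(r_B+r_C) = 0.9607.
C_B = 0.9607·C_{A0}·X = 0.9607×6.64×0.708 = 4.52 mol/L; Y_B = C_B/C_{A0} = 0.680.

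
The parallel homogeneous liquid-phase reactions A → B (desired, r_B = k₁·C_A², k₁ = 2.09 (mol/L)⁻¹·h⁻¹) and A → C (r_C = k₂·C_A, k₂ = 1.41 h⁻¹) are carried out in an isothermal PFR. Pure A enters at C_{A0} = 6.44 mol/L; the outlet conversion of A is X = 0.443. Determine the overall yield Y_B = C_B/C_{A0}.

C_A = C_{A0}(1−X) = 3.587 mol/L.
Along a PFR/batch, dC_C/dC_A = −r_C/(r_B+r_C) = −k₂/(k₂+k₁·C_A).
Integrating from C_{A0} to C_A: C_C = (1.41/2.09)·ln[(1.41+2.09·6.44)/(1.41+2.09·3.59)] = 0.6746·ln(14.87/8.907) = 0.3457 mol/L.
Then C_B = (C_{A0}−C_A) − C_C = 2.853 − 0.3457 = 2.507 mol/L.
Y_B = C_B/C_{A0} = 2.507/6.44 = 0.389.

0.389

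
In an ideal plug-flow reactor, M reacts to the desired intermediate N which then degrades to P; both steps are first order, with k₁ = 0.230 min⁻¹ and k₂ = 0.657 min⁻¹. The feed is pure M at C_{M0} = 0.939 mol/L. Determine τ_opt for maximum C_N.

2.46 min

The intermediate peaks when r₁ = r₂, i.e. k₁e^(−k₁τ) = k₂e^(−k₂τ), giving τ_opt = ln(k₂/k₁)/(k₂−k₁).
= ln(0.657/0.230)/(0.657−0.230) = ln(2.857)/0.4270 = 1.050/0.4270 = 2.46 min.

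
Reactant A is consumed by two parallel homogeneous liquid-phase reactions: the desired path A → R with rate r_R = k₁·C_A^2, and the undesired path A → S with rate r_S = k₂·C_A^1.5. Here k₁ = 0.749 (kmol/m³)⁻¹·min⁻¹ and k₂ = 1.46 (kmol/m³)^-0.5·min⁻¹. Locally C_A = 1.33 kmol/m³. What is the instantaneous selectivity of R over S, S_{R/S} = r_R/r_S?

0.592

S_{R/S} = r_R/r_S = (k₁·C_A^2)/(k₂·C_A^1.5) = (k₁/k₂)·C_A^0.5.
= (0.749×1.330^2) / (1.46×1.330^1.5) = 1.325/2.239 = 0.592.
Since the desired path is higher order in A, keeping C_A high (PFR or concentrated feed) favours R.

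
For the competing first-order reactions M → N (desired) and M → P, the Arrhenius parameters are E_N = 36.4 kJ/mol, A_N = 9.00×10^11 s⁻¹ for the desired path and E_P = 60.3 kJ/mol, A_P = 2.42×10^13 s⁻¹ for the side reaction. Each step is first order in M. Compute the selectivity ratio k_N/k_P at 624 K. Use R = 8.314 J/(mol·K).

3.73

Since both paths have the same order in M, the concentration cancels and S_{N/P} = k_N/k_P = (A_N/A_P)·exp[(E_P−E_N)/(RT)].
(E_P−E_N)/(RT) = (60.3−36.4)×10³/(8.314×624) = 23900/5188 = 4.607.
k_N/k_P = (9.00×10^11/2.42×10^13)·exp(4.607) = 0.03719 × 100.2 = 3.73.
Since E_N < E_P, lowering the temperature improves selectivity toward N.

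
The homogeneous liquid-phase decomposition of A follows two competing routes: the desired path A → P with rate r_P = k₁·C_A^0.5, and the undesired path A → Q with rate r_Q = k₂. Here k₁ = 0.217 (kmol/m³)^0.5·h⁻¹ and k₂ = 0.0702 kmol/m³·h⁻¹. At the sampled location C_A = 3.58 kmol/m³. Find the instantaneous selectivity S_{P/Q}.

5.85

S_{P/Q} = r_P/r_Q = (k₁·C_A^0.5)/(k₂) = (k₁/k₂)·C_A^0.5.
= (0.217×3.580^0.5) / (0.0702) = 0.4106/0.07020 = 5.85.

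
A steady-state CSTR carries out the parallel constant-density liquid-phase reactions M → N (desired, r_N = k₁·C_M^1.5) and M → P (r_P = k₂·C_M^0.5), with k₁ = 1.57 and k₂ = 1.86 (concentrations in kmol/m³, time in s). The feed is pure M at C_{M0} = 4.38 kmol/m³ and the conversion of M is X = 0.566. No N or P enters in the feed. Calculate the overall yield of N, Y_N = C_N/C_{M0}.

Exit C_M = C_{M0}(1−X) = 4.38×0.434 = 1.901 kmol/m³.
A CSTR operates uniformly at the exit composition, giving r_N = 4.115 and r_P = 2.564 (each k·C_M^n at C_M = 1.901).
Fraction of consumed M going to N: r_N/(r_N+r_P) = 0.6161.
C_N = 0.6161·C_{M0}·X = 0.6161×4.38×0.566 = 1.53 kmol/m³; Y_N = C_N/C_{M0} = 0.349.

0.349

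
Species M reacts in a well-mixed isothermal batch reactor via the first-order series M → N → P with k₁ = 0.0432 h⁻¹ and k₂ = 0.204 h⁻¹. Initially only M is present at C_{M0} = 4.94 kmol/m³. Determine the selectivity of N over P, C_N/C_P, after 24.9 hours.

For first-order series with pure M initially, C_N(t) = k₁C_{M0}/(k₂−k₁)·(e^(−k₁t) − e^(−k₂t)).
e^(−k₁t) = e^(−0.0432×24.9) = e^(−1.076) = 0.3411; e^(−k₂t) = e^(−5.080) = 0.006222.
C_N = 0.0432×4.94/(0.204−0.0432) × (0.3411−0.006222) = 1.327×0.3348 = 0.4444 kmol/m³.
C_M = C_{M0}e^(−k₁t) = 1.685 kmol/m³, so C_P = C_{M0}−C_M−C_N = 2.811 kmol/m³; C_N/C_P = 0.158.

0.158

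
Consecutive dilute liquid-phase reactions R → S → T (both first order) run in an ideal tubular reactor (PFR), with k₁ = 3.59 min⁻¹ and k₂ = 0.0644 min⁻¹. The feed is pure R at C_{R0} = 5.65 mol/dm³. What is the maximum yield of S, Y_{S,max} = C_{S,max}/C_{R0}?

Evaluating C_S at τ_opt = ln(k₂/k₁)/(k₂−k₁) gives C_{S,max}/C_{R0} = (k₁/k₂)^[k₂/(k₂−k₁)].
= (3.59/0.0644)^(0.0644/(0.0644−3.59)) = (55.75)^(-0.01827) = 0.9292.

0.929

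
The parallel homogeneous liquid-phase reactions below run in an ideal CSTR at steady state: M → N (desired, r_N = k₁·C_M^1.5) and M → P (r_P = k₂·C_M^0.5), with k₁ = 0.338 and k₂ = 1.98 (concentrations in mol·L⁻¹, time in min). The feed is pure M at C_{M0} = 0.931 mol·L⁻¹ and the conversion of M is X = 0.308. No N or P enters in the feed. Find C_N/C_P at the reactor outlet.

Exit C_M = C_{M0}(1−X) = 0.931×0.692 = 0.6443 mol·L⁻¹.
Rates in a CSTR are evaluated at the outlet concentration: r_N = 0.338×0.6443^1.5 = 0.1748, r_P = 1.98×0.6443^0.5 = 1.589.
Overall selectivity = C_N/C_P = r_Nτ/(r_Pτ) = r_N/r_P = 0.110.

0.110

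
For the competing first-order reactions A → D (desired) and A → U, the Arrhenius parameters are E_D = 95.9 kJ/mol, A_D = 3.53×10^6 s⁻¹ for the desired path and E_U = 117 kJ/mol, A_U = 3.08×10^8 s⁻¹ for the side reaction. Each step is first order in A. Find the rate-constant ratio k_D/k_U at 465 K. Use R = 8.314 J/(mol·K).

2.69

Since both paths have the same order in A, the concentration cancels and S_{D/U} = k_D/k_U = (A_D/A_U)·exp[(E_U−E_D)/(RT)].
(E_U−E_D)/(RT) = (117−95.9)×10³/(8.314×465) = 21100/3866 = 5.458.
k_D/k_U = (3.53×10^6/3.08×10^8)·exp(5.458) = 0.01146 × 234.6 = 2.69.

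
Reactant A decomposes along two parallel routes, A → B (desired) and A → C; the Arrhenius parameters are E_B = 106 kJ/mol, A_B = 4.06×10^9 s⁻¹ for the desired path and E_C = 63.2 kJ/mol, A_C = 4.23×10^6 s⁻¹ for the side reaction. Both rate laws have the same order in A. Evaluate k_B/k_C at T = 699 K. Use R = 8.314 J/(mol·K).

With equal orders, S_{B/C} = k_B/k_C = (A_B/A_C)·exp[(E_C−E_B)/(RT)].
(E_C−E_B)/(RT) = (63.2−106)×10³/(8.314×699) = -42800/5811 = -7.365.
k_B/k_C = (4.06×10^9/4.23×10^6)·exp(-7.365) = 959.8 × 6.332×10^-4 = 0.608.

0.608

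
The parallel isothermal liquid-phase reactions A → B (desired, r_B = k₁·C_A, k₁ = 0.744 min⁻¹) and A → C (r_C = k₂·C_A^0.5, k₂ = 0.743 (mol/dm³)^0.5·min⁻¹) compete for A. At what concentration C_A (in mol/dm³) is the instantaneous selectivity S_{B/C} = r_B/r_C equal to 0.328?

0.107 mol/dm³

S_{B/C} = (k₁/k₂)·C_A^0.5 ⇒ C_A = (S·k₂/k₁)^(2).
= (0.328×0.743/0.744)^(2) = (0.3276)^(2) = 0.107 mol/dm³.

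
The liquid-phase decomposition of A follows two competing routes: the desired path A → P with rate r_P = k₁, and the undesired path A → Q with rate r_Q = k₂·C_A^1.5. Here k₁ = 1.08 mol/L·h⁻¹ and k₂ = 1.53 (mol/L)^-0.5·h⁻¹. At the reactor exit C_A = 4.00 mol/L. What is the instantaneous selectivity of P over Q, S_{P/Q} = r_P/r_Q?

0.0882

S_{P/Q} = r_P/r_Q = (k₁)/(k₂·C_A^1.5) = (k₁/k₂)·C_A^-1.5.
= (1.08) / (1.53×4.000^1.5) = 1.080/12.24 = 0.0882.
The undesired path is higher order in A, so low C_A (CSTR or dilute feed) favours P.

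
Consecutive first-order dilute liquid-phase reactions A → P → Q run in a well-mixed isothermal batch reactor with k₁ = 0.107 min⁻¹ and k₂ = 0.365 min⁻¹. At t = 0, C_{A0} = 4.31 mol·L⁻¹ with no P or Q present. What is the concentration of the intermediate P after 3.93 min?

0.748 mol·L⁻¹

The intermediate concentration in a first-order A→B→C sequence is C_P = k₁C_{A0}(e^(−k₁t) − e^(−k₂t))/(k₂−k₁).
e^(−k₁t) = e^(−0.107×3.93) = e^(−0.4205) = 0.6567; e^(−k₂t) = e^(−1.434) = 0.2382.
C_P = 0.107×4.31/(0.365−0.107) × (0.6567−0.2382) = 1.787×0.4185 = 0.7480 mol·L⁻¹.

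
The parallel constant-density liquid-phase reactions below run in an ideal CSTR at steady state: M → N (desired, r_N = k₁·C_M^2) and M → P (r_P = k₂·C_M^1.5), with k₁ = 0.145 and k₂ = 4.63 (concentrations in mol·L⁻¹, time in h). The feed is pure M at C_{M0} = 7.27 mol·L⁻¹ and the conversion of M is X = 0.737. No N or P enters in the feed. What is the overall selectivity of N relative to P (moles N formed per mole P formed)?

Exit C_M = C_{M0}(1−X) = 7.27×0.263 = 1.912 mol·L⁻¹.
A CSTR operates uniformly at the exit composition, giving r_N = 0.5301 and r_P = 12.24 (each k·C_M^n at C_M = 1.912).
Overall selectivity = C_N/C_P = r_Nτ/(r_Pτ) = r_N/r_P = 0.0433.

0.0433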